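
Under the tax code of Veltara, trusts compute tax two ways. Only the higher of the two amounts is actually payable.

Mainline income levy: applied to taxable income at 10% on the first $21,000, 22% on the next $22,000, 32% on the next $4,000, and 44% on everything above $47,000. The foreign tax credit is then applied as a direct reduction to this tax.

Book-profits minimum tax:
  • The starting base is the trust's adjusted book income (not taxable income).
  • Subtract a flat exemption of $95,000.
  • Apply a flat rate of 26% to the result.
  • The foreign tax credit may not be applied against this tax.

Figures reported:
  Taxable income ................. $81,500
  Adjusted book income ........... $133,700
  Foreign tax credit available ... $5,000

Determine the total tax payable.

$18,400

Mainline income levy:
  $21,000 × 10% = $2,100
  $22,000 × 22% = $4,840
  $4,000 × 32% = $1,280
  $34,500 × 44% = $15,180
  → $23,400
  Less foreign tax credit $5,000 → $18,400

Book-profits minimum tax:
  Base (adjusted book income): $133,700
  Less exemption $95,000 → base $38,700
  $38,700 × 26% = $10,062

$18,400 > $10,062, so the mainline income levy governs.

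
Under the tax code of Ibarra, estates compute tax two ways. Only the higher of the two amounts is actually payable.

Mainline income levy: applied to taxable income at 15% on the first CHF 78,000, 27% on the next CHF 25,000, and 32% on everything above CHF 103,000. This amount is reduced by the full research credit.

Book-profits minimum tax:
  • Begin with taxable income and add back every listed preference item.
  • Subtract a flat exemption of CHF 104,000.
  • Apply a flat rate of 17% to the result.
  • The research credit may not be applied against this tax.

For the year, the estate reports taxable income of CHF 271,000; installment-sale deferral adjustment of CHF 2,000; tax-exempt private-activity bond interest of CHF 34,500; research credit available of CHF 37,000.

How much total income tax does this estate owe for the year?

CHF 35,210

Book-profits minimum tax:
  Adjusted income: CHF 271,000 + CHF 2,000 + CHF 34,500 = CHF 307,500
  Less exemption CHF 104,000 → base CHF 203,500
  CHF 203,500 × 17% = CHF 34,595

Mainline income levy:
  CHF 78,000 × 15% = CHF 11,700
  CHF 25,000 × 27% = CHF 6,750
  CHF 168,000 × 32% = CHF 53,760
  → CHF 72,210
  Less research credit CHF 37,000 → CHF 35,210

CHF 35,210 > CHF 34,595, so the mainline income levy governs.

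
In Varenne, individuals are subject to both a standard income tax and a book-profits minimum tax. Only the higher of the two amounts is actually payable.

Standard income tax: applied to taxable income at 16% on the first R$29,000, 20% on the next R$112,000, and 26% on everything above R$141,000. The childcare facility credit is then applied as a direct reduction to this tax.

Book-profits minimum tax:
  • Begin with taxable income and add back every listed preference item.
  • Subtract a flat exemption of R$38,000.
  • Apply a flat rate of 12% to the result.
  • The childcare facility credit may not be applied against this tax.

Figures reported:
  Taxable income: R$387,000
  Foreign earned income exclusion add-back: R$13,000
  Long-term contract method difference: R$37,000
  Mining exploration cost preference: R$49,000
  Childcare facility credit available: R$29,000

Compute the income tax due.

R$62,000

Standard income tax:
  R$29,000 × 16% = R$4,640
  R$112,000 × 20% = R$22,400
  R$246,000 × 26% = R$63,960
  → R$91,000
  Less childcare facility credit R$29,000 → R$62,000

Book-profits minimum tax:
  Adjusted income: R$387,000 + R$13,000 + R$37,000 + R$49,000 = R$486,000
  Less exemption R$38,000 → base R$448,000
  R$448,000 × 12% = R$53,760

R$62,000 > R$53,760, so the standard income tax governs.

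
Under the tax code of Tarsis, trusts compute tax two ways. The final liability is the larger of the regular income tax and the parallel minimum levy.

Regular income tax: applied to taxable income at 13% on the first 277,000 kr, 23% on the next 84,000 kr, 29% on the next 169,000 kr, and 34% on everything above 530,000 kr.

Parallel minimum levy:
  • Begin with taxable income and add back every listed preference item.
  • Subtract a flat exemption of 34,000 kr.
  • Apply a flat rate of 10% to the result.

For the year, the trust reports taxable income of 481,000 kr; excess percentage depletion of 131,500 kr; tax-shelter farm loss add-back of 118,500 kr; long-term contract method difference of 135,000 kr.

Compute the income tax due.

90,130 kr

Parallel minimum levy:
  Adjusted income: 481,000 kr + 131,500 kr + 118,500 kr + 135,000 kr = 866,000 kr
  Less exemption 34,000 kr → base 832,000 kr
  832,000 kr × 10% = 83,200 kr

Regular income tax:
  277,000 kr × 13% = 36,010 kr
  84,000 kr × 23% = 19,320 kr
  120,000 kr × 29% = 34,800 kr
  → 90,130 kr

90,130 kr > 83,200 kr, so the regular income tax governs.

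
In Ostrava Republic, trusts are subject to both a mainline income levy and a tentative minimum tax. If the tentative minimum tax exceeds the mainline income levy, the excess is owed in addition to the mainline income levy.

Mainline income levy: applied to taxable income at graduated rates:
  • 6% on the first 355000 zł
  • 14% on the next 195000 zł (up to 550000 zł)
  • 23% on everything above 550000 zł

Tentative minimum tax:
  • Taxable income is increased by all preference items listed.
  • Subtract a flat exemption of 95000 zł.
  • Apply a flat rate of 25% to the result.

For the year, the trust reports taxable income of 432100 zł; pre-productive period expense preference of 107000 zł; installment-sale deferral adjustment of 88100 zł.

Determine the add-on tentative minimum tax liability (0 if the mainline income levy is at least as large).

Tentative minimum tax:
  Adjusted income: 432100 zł + 107000 zł + 88100 zł = 627200 zł
  Less exemption 95000 zł → base 532200 zł
  532200 zł × 25% = 133050 zł

Mainline income levy:
  355000 zł × 6% = 21300 zł
  77100 zł × 14% = 10794 zł
  → 32094 zł

Excess of tentative minimum tax over mainline income levy: 133050 zł − 32094 zł = 100956 zł.

100956 zł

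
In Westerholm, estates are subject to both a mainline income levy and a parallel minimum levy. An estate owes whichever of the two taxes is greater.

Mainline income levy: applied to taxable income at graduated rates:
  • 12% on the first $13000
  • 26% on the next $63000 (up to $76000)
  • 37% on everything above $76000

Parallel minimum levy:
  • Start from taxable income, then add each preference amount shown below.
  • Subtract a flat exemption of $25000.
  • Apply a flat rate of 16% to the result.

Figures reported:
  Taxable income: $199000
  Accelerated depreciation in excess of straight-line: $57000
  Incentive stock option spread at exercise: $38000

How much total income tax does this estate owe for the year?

Parallel minimum levy:
  Adjusted income: $199000 + $57000 + $38000 = $294000
  Less exemption $25000 → base $269000
  $269000 × 16% = $43040

Mainline income levy:
  $13000 × 12% = $1560
  $63000 × 26% = $16380
  $123000 × 37% = $45510
  → $63450

$63450 > $43040, so the mainline income levy governs.

$63450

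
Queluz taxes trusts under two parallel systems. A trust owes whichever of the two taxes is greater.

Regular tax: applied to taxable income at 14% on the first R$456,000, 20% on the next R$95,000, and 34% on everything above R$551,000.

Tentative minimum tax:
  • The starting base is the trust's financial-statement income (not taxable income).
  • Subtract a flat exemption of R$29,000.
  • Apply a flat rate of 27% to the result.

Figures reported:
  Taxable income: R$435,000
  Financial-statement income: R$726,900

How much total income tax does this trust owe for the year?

Regular tax:
  R$435,000 × 14% = R$60,900

Tentative minimum tax:
  Base (financial-statement income): R$726,900
  Less exemption R$29,000 → base R$697,900
  R$697,900 × 27% = R$188,433

R$188,433 > R$60,900, so the tentative minimum tax is the binding amount.

R$188,433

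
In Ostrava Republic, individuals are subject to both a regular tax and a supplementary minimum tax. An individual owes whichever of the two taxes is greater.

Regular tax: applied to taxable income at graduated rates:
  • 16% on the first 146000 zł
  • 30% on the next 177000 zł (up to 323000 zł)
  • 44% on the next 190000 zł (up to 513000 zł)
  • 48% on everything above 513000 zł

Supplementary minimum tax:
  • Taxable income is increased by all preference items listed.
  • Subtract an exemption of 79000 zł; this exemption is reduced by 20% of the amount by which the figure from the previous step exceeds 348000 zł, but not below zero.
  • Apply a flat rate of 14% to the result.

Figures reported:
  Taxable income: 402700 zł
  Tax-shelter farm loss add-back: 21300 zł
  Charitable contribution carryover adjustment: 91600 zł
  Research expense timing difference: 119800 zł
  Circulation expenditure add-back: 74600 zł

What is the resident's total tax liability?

Supplementary minimum tax:
  Adjusted income: 402700 zł + 21300 zł + 91600 zł + 119800 zł + 74600 zł = 710000 zł
  Exemption: 79000 zł − 20% × (710000 zł − 348000 zł) = 79000 zł − 72400 zł = 6600 zł
  Base: 710000 zł − 6600 zł = 703400 zł
  703400 zł × 14% = 98476 zł

Regular tax:
  146000 zł × 16% = 23360 zł
  177000 zł × 30% = 53100 zł
  79700 zł × 44% = 35068 zł
  → 111528 zł

111528 zł > 98476 zł, so the regular tax governs.

111528 zł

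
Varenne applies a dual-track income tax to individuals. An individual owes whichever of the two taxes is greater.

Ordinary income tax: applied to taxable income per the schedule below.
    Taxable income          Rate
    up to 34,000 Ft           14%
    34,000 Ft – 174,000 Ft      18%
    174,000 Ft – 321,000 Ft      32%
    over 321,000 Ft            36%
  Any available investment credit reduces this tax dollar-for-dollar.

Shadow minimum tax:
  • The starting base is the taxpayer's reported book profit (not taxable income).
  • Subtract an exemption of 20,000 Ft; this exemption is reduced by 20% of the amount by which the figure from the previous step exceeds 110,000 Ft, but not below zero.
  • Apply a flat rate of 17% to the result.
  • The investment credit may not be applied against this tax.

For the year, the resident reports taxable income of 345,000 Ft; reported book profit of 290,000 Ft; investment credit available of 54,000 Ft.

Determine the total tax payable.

49,300 Ft

Ordinary income tax:
  34,000 Ft × 14% = 4,760 Ft
  140,000 Ft × 18% = 25,200 Ft
  147,000 Ft × 32% = 47,040 Ft
  24,000 Ft × 36% = 8,640 Ft
  → 85,640 Ft
  Less investment credit 54,000 Ft → 31,640 Ft

Shadow minimum tax:
  Base (reported book profit): 290,000 Ft
  Exemption: 20% × (290,000 Ft − 110,000 Ft) = 36,000 Ft ≥ 20,000 Ft, so the exemption is fully phased out
  Base: 290,000 Ft − 0 Ft = 290,000 Ft
  290,000 Ft × 17% = 49,300 Ft

49,300 Ft > 31,640 Ft, so the shadow minimum tax is the binding amount.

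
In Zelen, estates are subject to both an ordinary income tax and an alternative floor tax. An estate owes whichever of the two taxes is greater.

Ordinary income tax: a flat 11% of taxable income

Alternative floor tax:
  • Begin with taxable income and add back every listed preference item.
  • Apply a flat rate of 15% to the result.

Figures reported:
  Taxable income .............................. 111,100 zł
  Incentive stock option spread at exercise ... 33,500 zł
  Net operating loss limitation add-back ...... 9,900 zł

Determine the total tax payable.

23,175 zł

Ordinary income tax:
  111,100 zł × 11% = 12,221 zł

Alternative floor tax:
  Adjusted income: 111,100 zł + 33,500 zł + 9,900 zł = 154,500 zł
  154,500 zł × 15% = 23,175 zł

23,175 zł > 12,221 zł, so the alternative floor tax is the binding amount.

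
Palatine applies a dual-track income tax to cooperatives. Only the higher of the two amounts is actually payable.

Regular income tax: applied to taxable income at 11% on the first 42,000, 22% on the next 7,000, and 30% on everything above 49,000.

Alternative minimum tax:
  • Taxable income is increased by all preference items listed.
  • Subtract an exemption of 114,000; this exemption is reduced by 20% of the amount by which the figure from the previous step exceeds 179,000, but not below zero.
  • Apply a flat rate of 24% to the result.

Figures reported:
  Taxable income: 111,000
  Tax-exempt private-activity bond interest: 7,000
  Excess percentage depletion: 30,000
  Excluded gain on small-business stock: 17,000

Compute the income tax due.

24,760

Regular income tax:
  42,000 × 11% = 4,620
  7,000 × 22% = 1,540
  62,000 × 30% = 18,600
  → 24,760

Alternative minimum tax:
  Adjusted income: 111,000 + 7,000 + 30,000 + 17,000 = 165,000
  Exemption: 165,000 ≤ 179,000, so full 114,000 applies
  Base: 165,000 − 114,000 = 51,000
  51,000 × 24% = 12,240

24,760 > 12,240, so the regular income tax governs.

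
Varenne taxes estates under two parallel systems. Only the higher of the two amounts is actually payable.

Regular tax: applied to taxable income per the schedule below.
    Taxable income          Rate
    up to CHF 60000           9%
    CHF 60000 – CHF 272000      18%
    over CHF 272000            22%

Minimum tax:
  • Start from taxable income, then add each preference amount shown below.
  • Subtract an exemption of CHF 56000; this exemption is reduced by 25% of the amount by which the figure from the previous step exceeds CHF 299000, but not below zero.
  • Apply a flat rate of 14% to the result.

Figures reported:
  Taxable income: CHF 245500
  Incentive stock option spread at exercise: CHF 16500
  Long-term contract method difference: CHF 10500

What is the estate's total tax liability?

CHF 38790

Minimum tax:
  Adjusted income: CHF 245500 + CHF 16500 + CHF 10500 = CHF 272500
  Exemption: CHF 272500 ≤ CHF 299000, so full CHF 56000 applies
  Base: CHF 272500 − CHF 56000 = CHF 216500
  CHF 216500 × 14% = CHF 30310

Regular tax:
  CHF 60000 × 9% = CHF 5400
  CHF 185500 × 18% = CHF 33390
  → CHF 38790

CHF 38790 > CHF 30310, so the regular tax governs.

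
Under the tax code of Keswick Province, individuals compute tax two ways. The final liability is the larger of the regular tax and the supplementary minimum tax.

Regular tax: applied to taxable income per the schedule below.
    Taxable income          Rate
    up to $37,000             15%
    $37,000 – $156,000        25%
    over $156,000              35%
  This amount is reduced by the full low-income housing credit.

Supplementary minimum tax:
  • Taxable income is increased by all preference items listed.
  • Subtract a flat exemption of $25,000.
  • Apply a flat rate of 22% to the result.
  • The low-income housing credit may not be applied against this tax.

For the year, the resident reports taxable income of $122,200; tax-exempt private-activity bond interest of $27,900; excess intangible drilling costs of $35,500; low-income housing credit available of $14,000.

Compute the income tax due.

$35,332

Regular tax:
  $37,000 × 15% = $5,550
  $85,200 × 25% = $21,300
  → $26,850
  Less low-income housing credit $14,000 → $12,850

Supplementary minimum tax:
  Adjusted income: $122,200 + $27,900 + $35,500 = $185,600
  Less exemption $25,000 → base $160,600
  $160,600 × 22% = $35,332

$35,332 > $12,850, so the supplementary minimum tax is the binding amount.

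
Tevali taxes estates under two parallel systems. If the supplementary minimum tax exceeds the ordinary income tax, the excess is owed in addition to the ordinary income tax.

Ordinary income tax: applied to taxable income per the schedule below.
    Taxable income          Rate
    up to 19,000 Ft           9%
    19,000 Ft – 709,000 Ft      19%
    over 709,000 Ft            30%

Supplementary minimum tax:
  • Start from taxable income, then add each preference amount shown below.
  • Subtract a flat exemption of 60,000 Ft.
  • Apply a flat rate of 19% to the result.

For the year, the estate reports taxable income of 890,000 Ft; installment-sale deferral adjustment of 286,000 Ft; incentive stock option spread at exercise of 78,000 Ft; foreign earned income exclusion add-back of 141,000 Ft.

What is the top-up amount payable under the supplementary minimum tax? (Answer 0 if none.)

66,540 Ft

Supplementary minimum tax:
  Adjusted income: 890,000 Ft + 286,000 Ft + 78,000 Ft + 141,000 Ft = 1,395,000 Ft
  Less exemption 60,000 Ft → base 1,335,000 Ft
  1,335,000 Ft × 19% = 253,650 Ft

Ordinary income tax:
  19,000 Ft × 9% = 1,710 Ft
  690,000 Ft × 19% = 131,100 Ft
  181,000 Ft × 30% = 54,300 Ft
  → 187,110 Ft

Excess of supplementary minimum tax over ordinary income tax: 253,650 Ft − 187,110 Ft = 66,540 Ft.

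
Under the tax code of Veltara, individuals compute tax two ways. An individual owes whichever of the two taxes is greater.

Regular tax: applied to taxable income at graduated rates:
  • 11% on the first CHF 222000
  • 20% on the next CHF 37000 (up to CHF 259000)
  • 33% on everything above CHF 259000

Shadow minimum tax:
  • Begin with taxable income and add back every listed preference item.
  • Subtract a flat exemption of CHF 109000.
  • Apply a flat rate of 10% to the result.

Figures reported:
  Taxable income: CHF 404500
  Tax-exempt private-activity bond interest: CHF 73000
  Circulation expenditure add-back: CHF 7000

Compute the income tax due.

CHF 79835

Shadow minimum tax:
  Adjusted income: CHF 404500 + CHF 73000 + CHF 7000 = CHF 484500
  Less exemption CHF 109000 → base CHF 375500
  CHF 375500 × 10% = CHF 37550

Regular tax:
  CHF 222000 × 11% = CHF 24420
  CHF 37000 × 20% = CHF 7400
  CHF 145500 × 33% = CHF 48015
  → CHF 79835

CHF 79835 > CHF 37550, so the regular tax governs.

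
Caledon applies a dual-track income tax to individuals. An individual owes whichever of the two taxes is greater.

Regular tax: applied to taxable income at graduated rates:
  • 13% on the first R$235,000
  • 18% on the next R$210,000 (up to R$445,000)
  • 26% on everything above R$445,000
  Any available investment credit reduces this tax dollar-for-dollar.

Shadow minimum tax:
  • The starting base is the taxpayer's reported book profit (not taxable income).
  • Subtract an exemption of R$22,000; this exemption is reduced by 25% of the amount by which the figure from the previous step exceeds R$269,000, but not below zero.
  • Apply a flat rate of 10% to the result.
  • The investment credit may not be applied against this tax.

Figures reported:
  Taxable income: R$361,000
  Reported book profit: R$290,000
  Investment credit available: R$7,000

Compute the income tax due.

R$46,230

Regular tax:
  R$235,000 × 13% = R$30,550
  R$126,000 × 18% = R$22,680
  → R$53,230
  Less investment credit R$7,000 → R$46,230

Shadow minimum tax:
  Base (reported book profit): R$290,000
  Exemption: R$22,000 − 25% × (R$290,000 − R$269,000) = R$22,000 − R$5,250 = R$16,750
  Base: R$290,000 − R$16,750 = R$273,250
  R$273,250 × 10% = R$27,325

R$46,230 > R$27,325, so the regular tax governs.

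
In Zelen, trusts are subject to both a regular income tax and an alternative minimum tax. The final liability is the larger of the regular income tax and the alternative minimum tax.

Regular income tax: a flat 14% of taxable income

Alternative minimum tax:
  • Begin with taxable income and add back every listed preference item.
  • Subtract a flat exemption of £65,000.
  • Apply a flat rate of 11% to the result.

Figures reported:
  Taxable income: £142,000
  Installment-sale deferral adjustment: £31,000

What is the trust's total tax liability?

£19,880

Regular income tax:
  £142,000 × 14% = £19,880

Alternative minimum tax:
  Adjusted income: £142,000 + £31,000 = £173,000
  Less exemption £65,000 → base £108,000
  £108,000 × 11% = £11,880

£19,880 > £11,880, so the regular income tax governs.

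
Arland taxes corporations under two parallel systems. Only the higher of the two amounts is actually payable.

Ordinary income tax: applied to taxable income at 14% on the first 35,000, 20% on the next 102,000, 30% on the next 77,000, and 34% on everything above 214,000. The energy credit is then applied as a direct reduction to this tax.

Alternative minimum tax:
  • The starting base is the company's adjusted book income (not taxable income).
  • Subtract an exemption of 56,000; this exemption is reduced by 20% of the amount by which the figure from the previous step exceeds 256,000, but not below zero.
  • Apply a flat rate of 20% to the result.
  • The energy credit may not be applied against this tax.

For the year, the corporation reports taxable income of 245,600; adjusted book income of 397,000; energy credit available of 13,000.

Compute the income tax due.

Alternative minimum tax:
  Base (adjusted book income): 397,000
  Exemption: 56,000 − 20% × (397,000 − 256,000) = 56,000 − 28,200 = 27,800
  Base: 397,000 − 27,800 = 369,200
  369,200 × 20% = 73,840

Ordinary income tax:
  35,000 × 14% = 4,900
  102,000 × 20% = 20,400
  77,000 × 30% = 23,100
  31,600 × 34% = 10,744
  → 59,144
  Less energy credit 13,000 → 46,144

73,840 > 46,144, so the alternative minimum tax is the binding amount.

73,840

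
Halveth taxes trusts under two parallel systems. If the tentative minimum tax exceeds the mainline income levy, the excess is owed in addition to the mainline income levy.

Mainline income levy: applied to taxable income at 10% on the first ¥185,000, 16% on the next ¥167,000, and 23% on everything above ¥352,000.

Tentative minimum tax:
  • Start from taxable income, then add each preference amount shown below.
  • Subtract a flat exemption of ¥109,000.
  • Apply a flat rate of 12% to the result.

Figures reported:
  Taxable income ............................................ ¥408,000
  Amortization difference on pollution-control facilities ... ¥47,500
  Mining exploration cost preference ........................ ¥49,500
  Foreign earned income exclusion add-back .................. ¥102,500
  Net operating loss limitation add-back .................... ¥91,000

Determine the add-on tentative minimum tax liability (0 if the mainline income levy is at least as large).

Tentative minimum tax:
  Adjusted income: ¥408,000 + ¥47,500 + ¥49,500 + ¥102,500 + ¥91,000 = ¥698,500
  Less exemption ¥109,000 → base ¥589,500
  ¥589,500 × 12% = ¥70,740

Mainline income levy:
  ¥185,000 × 10% = ¥18,500
  ¥167,000 × 16% = ¥26,720
  ¥56,000 × 23% = ¥12,880
  → ¥58,100

Excess of tentative minimum tax over mainline income levy: ¥70,740 − ¥58,100 = ¥12,640.

¥12,640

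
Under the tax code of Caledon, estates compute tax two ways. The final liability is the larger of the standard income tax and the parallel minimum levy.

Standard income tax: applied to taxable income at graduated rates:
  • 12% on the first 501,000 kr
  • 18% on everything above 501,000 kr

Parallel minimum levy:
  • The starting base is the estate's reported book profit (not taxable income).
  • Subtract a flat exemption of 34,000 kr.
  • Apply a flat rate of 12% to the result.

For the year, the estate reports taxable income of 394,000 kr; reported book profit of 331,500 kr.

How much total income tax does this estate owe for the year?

Standard income tax:
  394,000 kr × 12% = 47,280 kr

Parallel minimum levy:
  Base (reported book profit): 331,500 kr
  Less exemption 34,000 kr → base 297,500 kr
  297,500 kr × 12% = 35,700 kr

47,280 kr > 35,700 kr, so the standard income tax governs.

47,280 kr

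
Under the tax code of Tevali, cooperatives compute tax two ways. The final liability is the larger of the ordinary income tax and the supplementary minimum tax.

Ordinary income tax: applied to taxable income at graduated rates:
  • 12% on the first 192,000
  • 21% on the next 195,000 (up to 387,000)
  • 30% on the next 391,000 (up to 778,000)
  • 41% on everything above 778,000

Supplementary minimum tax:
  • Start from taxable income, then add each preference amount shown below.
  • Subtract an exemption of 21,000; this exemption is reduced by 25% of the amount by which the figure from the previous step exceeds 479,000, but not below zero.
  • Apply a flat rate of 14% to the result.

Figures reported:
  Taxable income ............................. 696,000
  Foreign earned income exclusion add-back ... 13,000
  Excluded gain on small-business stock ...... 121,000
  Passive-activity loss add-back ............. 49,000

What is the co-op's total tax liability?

Supplementary minimum tax:
  Adjusted income: 696,000 + 13,000 + 121,000 + 49,000 = 879,000
  Exemption: 25% × (879,000 − 479,000) = 100,000 ≥ 21,000, so the exemption is fully phased out
  Base: 879,000 − 0 = 879,000
  879,000 × 14% = 123,060

Ordinary income tax:
  192,000 × 12% = 23,040
  195,000 × 21% = 40,950
  309,000 × 30% = 92,700
  → 156,690

156,690 > 123,060, so the ordinary income tax governs.

156,690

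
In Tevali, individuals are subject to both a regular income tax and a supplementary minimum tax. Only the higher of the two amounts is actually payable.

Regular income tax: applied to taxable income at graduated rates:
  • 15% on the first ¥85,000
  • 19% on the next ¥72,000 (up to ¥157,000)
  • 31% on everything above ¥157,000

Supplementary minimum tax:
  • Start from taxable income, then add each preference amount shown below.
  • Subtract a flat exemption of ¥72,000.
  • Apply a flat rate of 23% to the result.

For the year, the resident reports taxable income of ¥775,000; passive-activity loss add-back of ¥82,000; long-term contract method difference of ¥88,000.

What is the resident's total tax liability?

¥218,010

Supplementary minimum tax:
  Adjusted income: ¥775,000 + ¥82,000 + ¥88,000 = ¥945,000
  Less exemption ¥72,000 → base ¥873,000
  ¥873,000 × 23% = ¥200,790

Regular income tax:
  ¥85,000 × 15% = ¥12,750
  ¥72,000 × 19% = ¥13,680
  ¥618,000 × 31% = ¥191,580
  → ¥218,010

¥218,010 > ¥200,790, so the regular income tax governs.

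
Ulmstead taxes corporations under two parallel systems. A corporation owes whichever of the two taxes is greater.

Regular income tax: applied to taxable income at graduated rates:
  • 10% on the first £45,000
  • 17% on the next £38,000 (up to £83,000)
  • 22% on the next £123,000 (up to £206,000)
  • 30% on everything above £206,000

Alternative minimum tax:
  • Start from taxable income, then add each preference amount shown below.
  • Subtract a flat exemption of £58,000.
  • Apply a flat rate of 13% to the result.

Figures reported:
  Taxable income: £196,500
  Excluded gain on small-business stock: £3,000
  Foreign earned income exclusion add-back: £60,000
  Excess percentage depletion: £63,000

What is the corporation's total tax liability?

Alternative minimum tax:
  Adjusted income: £196,500 + £3,000 + £60,000 + £63,000 = £322,500
  Less exemption £58,000 → base £264,500
  £264,500 × 13% = £34,385

Regular income tax:
  £45,000 × 10% = £4,500
  £38,000 × 17% = £6,460
  £113,500 × 22% = £24,970
  → £35,930

£35,930 > £34,385, so the regular income tax governs.

£35,930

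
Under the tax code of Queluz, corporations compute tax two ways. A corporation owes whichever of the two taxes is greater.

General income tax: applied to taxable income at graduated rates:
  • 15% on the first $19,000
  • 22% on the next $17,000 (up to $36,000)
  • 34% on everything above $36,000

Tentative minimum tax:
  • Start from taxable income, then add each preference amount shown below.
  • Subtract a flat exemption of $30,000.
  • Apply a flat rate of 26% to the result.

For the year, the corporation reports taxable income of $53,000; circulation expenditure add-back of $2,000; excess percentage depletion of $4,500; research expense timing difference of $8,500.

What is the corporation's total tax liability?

$12,370

Tentative minimum tax:
  Adjusted income: $53,000 + $2,000 + $4,500 + $8,500 = $68,000
  Less exemption $30,000 → base $38,000
  $38,000 × 26% = $9,880

General income tax:
  $19,000 × 15% = $2,850
  $17,000 × 22% = $3,740
  $17,000 × 34% = $5,780
  → $12,370

$12,370 > $9,880, so the general income tax governs.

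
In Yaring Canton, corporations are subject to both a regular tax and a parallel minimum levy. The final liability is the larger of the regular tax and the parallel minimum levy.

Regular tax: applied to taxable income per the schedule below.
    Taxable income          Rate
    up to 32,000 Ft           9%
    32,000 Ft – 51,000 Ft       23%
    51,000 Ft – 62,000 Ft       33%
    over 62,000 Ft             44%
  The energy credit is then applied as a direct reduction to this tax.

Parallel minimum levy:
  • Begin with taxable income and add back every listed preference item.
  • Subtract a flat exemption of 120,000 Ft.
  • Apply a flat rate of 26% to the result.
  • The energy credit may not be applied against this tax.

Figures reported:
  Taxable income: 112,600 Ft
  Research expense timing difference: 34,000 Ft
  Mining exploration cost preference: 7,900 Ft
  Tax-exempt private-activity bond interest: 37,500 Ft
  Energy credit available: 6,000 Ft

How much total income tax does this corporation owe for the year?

27,144 Ft

Regular tax:
  32,000 Ft × 9% = 2,880 Ft
  19,000 Ft × 23% = 4,370 Ft
  11,000 Ft × 33% = 3,630 Ft
  50,600 Ft × 44% = 22,264 Ft
  → 33,144 Ft
  Less energy credit 6,000 Ft → 27,144 Ft

Parallel minimum levy:
  Adjusted income: 112,600 Ft + 34,000 Ft + 7,900 Ft + 37,500 Ft = 192,000 Ft
  Less exemption 120,000 Ft → base 72,000 Ft
  72,000 Ft × 26% = 18,720 Ft

27,144 Ft > 18,720 Ft, so the regular tax governs.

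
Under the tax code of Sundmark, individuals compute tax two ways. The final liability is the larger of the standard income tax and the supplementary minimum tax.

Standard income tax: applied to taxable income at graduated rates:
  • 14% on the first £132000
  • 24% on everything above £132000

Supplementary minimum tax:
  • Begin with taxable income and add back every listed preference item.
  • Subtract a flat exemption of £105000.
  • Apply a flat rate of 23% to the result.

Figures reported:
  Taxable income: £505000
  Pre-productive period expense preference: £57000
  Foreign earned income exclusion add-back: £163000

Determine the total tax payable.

Standard income tax:
  £132000 × 14% = £18480
  £373000 × 24% = £89520
  → £108000

Supplementary minimum tax:
  Adjusted income: £505000 + £57000 + £163000 = £725000
  Less exemption £105000 → base £620000
  £620000 × 23% = £142600

£142600 > £108000, so the supplementary minimum tax is the binding amount.

£142600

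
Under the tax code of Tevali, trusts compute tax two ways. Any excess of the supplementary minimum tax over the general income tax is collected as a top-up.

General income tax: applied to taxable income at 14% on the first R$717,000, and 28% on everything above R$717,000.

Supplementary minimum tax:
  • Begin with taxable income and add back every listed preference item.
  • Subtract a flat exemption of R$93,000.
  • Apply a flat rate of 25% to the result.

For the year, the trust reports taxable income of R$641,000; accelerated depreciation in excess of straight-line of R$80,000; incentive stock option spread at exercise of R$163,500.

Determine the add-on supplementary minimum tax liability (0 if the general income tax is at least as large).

General income tax:
  R$641,000 × 14% = R$89,740

Supplementary minimum tax:
  Adjusted income: R$641,000 + R$80,000 + R$163,500 = R$884,500
  Less exemption R$93,000 → base R$791,500
  R$791,500 × 25% = R$197,875

Excess of supplementary minimum tax over general income tax: R$197,875 − R$89,740 = R$108,135.

R$108,135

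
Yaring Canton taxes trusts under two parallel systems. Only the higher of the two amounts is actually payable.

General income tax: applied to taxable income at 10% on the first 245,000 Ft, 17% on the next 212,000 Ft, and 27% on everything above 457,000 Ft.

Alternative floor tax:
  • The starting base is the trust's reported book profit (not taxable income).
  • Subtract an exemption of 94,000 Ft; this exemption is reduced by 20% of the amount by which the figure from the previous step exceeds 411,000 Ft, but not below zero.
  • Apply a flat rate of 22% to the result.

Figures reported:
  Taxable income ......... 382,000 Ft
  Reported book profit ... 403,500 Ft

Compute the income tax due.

Alternative floor tax:
  Base (reported book profit): 403,500 Ft
  Exemption: 403,500 Ft ≤ 411,000 Ft, so full 94,000 Ft applies
  Base: 403,500 Ft − 94,000 Ft = 309,500 Ft
  309,500 Ft × 22% = 68,090 Ft

General income tax:
  245,000 Ft × 10% = 24,500 Ft
  137,000 Ft × 17% = 23,290 Ft
  → 47,790 Ft

68,090 Ft > 47,790 Ft, so the alternative floor tax is the binding amount.

68,090 Ft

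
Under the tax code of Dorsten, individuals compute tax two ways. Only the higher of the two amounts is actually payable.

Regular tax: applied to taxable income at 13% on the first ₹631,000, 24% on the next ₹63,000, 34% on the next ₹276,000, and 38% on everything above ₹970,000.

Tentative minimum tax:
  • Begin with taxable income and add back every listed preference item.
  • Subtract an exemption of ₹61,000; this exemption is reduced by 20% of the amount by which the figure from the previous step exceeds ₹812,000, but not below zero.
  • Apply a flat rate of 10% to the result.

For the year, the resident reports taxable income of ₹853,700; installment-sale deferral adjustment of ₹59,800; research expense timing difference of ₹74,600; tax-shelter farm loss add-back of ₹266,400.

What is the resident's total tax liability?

₹151,448

Tentative minimum tax:
  Adjusted income: ₹853,700 + ₹59,800 + ₹74,600 + ₹266,400 = ₹1,254,500
  Exemption: 20% × (₹1,254,500 − ₹812,000) = ₹88,500 ≥ ₹61,000, so the exemption is fully phased out
  Base: ₹1,254,500 − ₹0 = ₹1,254,500
  ₹1,254,500 × 10% = ₹125,450

Regular tax:
  ₹631,000 × 13% = ₹82,030
  ₹63,000 × 24% = ₹15,120
  ₹159,700 × 34% = ₹54,298
  → ₹151,448

₹151,448 > ₹125,450, so the regular tax governs.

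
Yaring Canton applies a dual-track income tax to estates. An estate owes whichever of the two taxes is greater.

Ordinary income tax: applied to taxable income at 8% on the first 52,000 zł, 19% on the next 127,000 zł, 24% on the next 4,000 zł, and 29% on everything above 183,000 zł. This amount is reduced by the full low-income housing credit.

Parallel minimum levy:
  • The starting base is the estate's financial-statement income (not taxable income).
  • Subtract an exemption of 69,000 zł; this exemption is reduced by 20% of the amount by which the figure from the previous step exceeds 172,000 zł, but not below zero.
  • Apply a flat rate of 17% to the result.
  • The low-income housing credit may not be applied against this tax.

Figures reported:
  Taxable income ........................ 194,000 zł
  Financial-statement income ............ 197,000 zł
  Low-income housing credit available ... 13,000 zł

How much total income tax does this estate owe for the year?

Ordinary income tax:
  52,000 zł × 8% = 4,160 zł
  127,000 zł × 19% = 24,130 zł
  4,000 zł × 24% = 960 zł
  11,000 zł × 29% = 3,190 zł
  → 32,440 zł
  Less low-income housing credit 13,000 zł → 19,440 zł

Parallel minimum levy:
  Base (financial-statement income): 197,000 zł
  Exemption: 69,000 zł − 20% × (197,000 zł − 172,000 zł) = 69,000 zł − 5,000 zł = 64,000 zł
  Base: 197,000 zł − 64,000 zł = 133,000 zł
  133,000 zł × 17% = 22,610 zł

22,610 zł > 19,440 zł, so the parallel minimum levy is the binding amount.

22,610 zł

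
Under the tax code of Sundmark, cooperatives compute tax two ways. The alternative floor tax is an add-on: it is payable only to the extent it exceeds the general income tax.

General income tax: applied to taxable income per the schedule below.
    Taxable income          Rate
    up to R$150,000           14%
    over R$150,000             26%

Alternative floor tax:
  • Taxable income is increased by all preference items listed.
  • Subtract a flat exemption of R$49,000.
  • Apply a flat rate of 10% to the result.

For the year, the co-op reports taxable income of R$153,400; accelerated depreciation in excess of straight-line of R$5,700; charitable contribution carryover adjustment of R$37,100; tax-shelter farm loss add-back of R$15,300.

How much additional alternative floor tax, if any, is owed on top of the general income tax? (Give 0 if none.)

R$0

Alternative floor tax:
  Adjusted income: R$153,400 + R$5,700 + R$37,100 + R$15,300 = R$211,500
  Less exemption R$49,000 → base R$162,500
  R$162,500 × 10% = R$16,250

General income tax:
  R$150,000 × 14% = R$21,000
  R$3,400 × 26% = R$884
  → R$21,884

R$16,250 ≤ R$21,884, so no add-on is due.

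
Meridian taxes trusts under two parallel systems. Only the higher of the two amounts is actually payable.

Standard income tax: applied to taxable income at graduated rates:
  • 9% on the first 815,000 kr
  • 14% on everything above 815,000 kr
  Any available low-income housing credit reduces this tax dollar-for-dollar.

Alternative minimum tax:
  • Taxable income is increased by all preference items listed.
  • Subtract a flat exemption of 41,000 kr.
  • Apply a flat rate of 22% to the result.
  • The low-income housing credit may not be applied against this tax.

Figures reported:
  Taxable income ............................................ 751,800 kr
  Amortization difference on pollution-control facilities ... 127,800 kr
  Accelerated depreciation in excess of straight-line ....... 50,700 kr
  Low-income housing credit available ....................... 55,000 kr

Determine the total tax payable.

195,646 kr

Alternative minimum tax:
  Adjusted income: 751,800 kr + 127,800 kr + 50,700 kr = 930,300 kr
  Less exemption 41,000 kr → base 889,300 kr
  889,300 kr × 22% = 195,646 kr

Standard income tax:
  751,800 kr × 9% = 67,662 kr
  Less low-income housing credit 55,000 kr → 12,662 kr

195,646 kr > 12,662 kr, so the alternative minimum tax is the binding amount.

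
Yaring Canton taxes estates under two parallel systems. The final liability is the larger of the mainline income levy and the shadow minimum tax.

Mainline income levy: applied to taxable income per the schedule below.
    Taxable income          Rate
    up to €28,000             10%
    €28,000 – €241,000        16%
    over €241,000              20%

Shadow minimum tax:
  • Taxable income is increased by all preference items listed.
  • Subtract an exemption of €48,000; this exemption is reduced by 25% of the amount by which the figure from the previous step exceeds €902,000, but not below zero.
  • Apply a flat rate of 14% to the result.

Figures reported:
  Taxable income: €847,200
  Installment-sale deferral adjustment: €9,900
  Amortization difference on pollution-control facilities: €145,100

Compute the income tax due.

Shadow minimum tax:
  Adjusted income: €847,200 + €9,900 + €145,100 = €1,002,200
  Exemption: €48,000 − 25% × (€1,002,200 − €902,000) = €48,000 − €25,050 = €22,950
  Base: €1,002,200 − €22,950 = €979,250
  €979,250 × 14% = €137,095

Mainline income levy:
  €28,000 × 10% = €2,800
  €213,000 × 16% = €34,080
  €606,200 × 20% = €121,240
  → €158,120

€158,120 > €137,095, so the mainline income levy governs.

€158,120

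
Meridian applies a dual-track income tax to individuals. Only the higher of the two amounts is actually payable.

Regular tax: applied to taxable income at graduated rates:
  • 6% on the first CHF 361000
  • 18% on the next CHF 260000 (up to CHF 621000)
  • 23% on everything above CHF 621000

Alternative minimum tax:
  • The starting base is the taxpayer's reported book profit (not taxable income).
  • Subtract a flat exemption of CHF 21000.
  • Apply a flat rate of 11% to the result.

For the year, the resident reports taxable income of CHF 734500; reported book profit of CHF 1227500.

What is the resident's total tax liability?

Regular tax:
  CHF 361000 × 6% = CHF 21660
  CHF 260000 × 18% = CHF 46800
  CHF 113500 × 23% = CHF 26105
  → CHF 94565

Alternative minimum tax:
  Base (reported book profit): CHF 1227500
  Less exemption CHF 21000 → base CHF 1206500
  CHF 1206500 × 11% = CHF 132715

CHF 132715 > CHF 94565, so the alternative minimum tax is the binding amount.

CHF 132715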